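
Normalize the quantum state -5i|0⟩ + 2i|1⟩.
-0.9285i|0⟩ + 0.3714i|1⟩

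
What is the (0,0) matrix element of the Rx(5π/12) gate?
0.7934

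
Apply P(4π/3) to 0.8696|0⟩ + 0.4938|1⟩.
0.8696|0⟩ + (-0.2469 - 0.4276i)|1⟩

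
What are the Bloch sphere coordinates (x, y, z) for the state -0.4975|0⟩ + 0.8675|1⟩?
(-0.8632, 0, -0.5051)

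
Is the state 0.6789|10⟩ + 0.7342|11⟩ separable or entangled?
Separable

Writing the state as a|00⟩ + b|01⟩ + c|10⟩ + d|11⟩, it is a product state iff ad − bc = 0.
Here (a, b, c, d) = (0, 0, 0.6789, 0.7342): ad − bc = (0)(0.7342) − (0)(0.6789) = 0, so the state is separable.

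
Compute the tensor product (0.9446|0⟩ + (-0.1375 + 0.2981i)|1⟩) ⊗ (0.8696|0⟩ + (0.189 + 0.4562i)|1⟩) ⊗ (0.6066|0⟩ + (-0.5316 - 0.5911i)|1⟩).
0.4983|000⟩ + (-0.4367 - 0.4855i)|001⟩ + (0.1083 + 0.2614i)|010⟩ + (0.1598 - 0.3346i)|011⟩ + (-0.07253 + 0.1572i)|100⟩ + (0.2168 - 0.06713i)|101⟩ + (-0.09826 - 0.003874i)|110⟩ + (0.08233 + 0.09914i)|111⟩

amp(|b₁b₂…⟩) = product of the factor amplitudes for bits b₁, b₂, …; only kets whose every factor amplitude is nonzero survive.
|000⟩: (0.9446)(0.8696)(0.6066) = 0.4983
|001⟩: (0.9446)(0.8696)(-0.5316 - 0.5911i) = (-0.4367 - 0.4855i)
|010⟩: (0.9446)(0.189 + 0.4562i)(0.6066) = (0.1083 + 0.2614i)
|011⟩: (0.9446)(0.189 + 0.4562i)(-0.5316 - 0.5911i) = (0.1598 - 0.3346i)
|100⟩: (-0.1375 + 0.2981i)(0.8696)(0.6066) = (-0.07253 + 0.1572i)
|101⟩: (-0.1375 + 0.2981i)(0.8696)(-0.5316 - 0.5911i) = (0.2168 - 0.06713i)
|110⟩: (-0.1375 + 0.2981i)(0.189 + 0.4562i)(0.6066) = (-0.09826 - 0.003874i)
|111⟩: (-0.1375 + 0.2981i)(0.189 + 0.4562i)(-0.5316 - 0.5911i) = (0.08233 + 0.09914i)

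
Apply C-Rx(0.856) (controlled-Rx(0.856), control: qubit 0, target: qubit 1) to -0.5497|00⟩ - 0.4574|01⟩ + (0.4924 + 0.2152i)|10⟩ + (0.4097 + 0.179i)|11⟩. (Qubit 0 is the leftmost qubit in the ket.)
-0.5497|00⟩ - 0.4574|01⟩ + (0.5223 + 0.02574i)|10⟩ + (0.4621 - 0.04152i)|11⟩

C-Rx(0.856) leaves the control-|0⟩ kets |00⟩, |01⟩ unchanged and applies Rx(0.856) to qubit 1 on the control-|1⟩ pair (|10⟩, |11⟩).
Rx(0.856) = [[cos(θ/2), −i·sin(θ/2)], [−i·sin(θ/2), cos(θ/2)]]; θ = 0.856, cos(θ/2) ≈ 0.909798, sin(θ/2) ≈ 0.415052.
With a = amp(|10⟩) = (0.4924 + 0.2152i) and b = amp(|11⟩) = (0.4097 + 0.179i):
new amp(|10⟩) = (0.909798)·a + (-0.415052i)·b = (0.5223 + 0.02574i)
new amp(|11⟩) = (-0.415052i)·a + (0.909798)·b = (0.4621 - 0.04152i)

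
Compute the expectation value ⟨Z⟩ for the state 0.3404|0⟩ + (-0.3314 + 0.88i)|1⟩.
-0.7684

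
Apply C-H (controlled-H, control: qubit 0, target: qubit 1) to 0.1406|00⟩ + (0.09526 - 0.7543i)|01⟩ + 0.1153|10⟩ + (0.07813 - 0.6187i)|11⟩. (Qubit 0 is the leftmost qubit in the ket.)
0.1406|00⟩ + (0.09526 - 0.7543i)|01⟩ + (0.1368 - 0.4375i)|10⟩ + (0.02628 + 0.4375i)|11⟩

C-H leaves the control-|0⟩ kets |00⟩, |01⟩ unchanged and applies H to qubit 1 on the control-|1⟩ pair (|10⟩, |11⟩).
H = [[1/√2, 1/√2], [1/√2, -1/√2]].
With a = amp(|10⟩) = 0.1153 and b = amp(|11⟩) = (0.07813 - 0.6187i):
new amp(|10⟩) = (1/√2)·a + (1/√2)·b = (0.1368 - 0.4375i)
new amp(|11⟩) = (1/√2)·a + (-1/√2)·b = (0.02628 + 0.4375i)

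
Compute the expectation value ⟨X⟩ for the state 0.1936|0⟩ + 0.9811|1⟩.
0.3799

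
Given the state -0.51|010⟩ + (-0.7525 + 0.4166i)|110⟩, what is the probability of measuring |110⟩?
0.7398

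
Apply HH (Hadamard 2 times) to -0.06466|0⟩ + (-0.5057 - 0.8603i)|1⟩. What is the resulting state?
-0.06466|0⟩ + (-0.5057 - 0.8603i)|1⟩

H² = I, so an even number of Hadamards cancels: H^2 = I and the state is unchanged.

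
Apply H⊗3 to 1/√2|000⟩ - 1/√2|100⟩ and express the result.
1/2|100⟩ + 1/2|101⟩ + 1/2|110⟩ + 1/2|111⟩

H⊗3 gives amp(|y⟩) = (1/2√2) Σ_x (−1)^(x·y) amp(|x⟩), where x·y is the number of positions in which both x and y have a 1.
|000⟩: (1/√2 - 1/√2)/(2√2) = 0
|001⟩: (1/√2 - 1/√2)/(2√2) = 0
|010⟩: (1/√2 - 1/√2)/(2√2) = 0
|011⟩: (1/√2 - 1/√2)/(2√2) = 0
|100⟩: (1/√2 + 1/√2)/(2√2) = 1/2
|101⟩: (1/√2 + 1/√2)/(2√2) = 1/2
|110⟩: (1/√2 + 1/√2)/(2√2) = 1/2
|111⟩: (1/√2 + 1/√2)/(2√2) = 1/2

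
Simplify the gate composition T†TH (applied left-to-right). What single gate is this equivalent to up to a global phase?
H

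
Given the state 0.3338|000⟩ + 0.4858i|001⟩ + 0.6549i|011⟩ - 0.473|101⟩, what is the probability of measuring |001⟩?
0.236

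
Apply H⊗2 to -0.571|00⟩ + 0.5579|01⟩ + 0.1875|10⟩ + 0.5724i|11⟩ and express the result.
(0.0872 + 0.2862i)|00⟩ + (-0.4707 - 0.2862i)|01⟩ + (-0.1003 - 0.2862i)|10⟩ + (-0.6582 + 0.2862i)|11⟩

H⊗2 gives amp(|y⟩) = (1/2) Σ_x (−1)^(x·y) amp(|x⟩), where x·y is the number of positions in which both x and y have a 1.
|00⟩: (-0.571 + 0.5579 + 0.1875 + 0.5724i)/2 = (0.0872 + 0.2862i)
|01⟩: (-0.571 - 0.5579 + 0.1875 - 0.5724i)/2 = (-0.4707 - 0.2862i)
|10⟩: (-0.571 + 0.5579 - 0.1875 - 0.5724i)/2 = (-0.1003 - 0.2862i)
|11⟩: (-0.571 - 0.5579 - 0.1875 + 0.5724i)/2 = (-0.6582 + 0.2862i)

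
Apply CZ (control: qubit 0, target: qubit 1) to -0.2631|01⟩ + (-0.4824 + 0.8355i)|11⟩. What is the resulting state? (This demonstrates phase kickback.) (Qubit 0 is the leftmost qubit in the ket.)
-0.2631|01⟩ + (0.4824 - 0.8355i)|11⟩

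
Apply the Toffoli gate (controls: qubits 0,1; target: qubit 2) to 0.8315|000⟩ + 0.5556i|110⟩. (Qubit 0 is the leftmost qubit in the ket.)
0.8315|000⟩ + 0.5556i|111⟩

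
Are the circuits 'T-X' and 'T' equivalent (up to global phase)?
No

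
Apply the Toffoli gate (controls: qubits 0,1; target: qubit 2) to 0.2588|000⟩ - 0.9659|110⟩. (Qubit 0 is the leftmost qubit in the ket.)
0.2588|000⟩ - 0.9659|111⟩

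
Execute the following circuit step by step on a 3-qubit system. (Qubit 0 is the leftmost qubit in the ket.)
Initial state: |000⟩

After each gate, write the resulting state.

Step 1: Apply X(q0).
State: |100⟩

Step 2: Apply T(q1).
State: |100⟩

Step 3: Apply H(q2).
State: 1/√2|100⟩ + 1/√2|101⟩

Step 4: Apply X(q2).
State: 1/√2|100⟩ + 1/√2|101⟩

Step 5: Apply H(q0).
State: 1/2|000⟩ + 1/2|001⟩ - 1/2|100⟩ - 1/2|101⟩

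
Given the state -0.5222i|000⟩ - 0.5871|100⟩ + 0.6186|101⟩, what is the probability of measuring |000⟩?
0.2727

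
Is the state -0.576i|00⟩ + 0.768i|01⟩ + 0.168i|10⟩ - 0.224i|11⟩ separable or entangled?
Separable

Writing the state as a|00⟩ + b|01⟩ + c|10⟩ + d|11⟩, it is a product state iff ad − bc = 0.
Here (a, b, c, d) = (-0.576i, 0.768i, 0.168i, -0.224i): ad − bc = (-0.576i)(-0.224i) − (0.768i)(0.168i) = 0, so the state is separable.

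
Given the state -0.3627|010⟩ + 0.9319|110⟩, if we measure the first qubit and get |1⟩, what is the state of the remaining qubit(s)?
|10⟩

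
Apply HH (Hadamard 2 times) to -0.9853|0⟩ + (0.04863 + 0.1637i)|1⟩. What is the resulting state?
-0.9853|0⟩ + (0.04863 + 0.1637i)|1⟩

H² = I, so an even number of Hadamards cancels: H^2 = I and the state is unchanged.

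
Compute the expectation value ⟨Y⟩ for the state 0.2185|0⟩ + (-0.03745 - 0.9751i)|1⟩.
-0.4261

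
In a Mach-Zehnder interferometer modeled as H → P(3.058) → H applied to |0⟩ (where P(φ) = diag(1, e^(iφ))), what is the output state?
(0.001746 + 0.04175i)|0⟩ + (0.9983 - 0.04175i)|1⟩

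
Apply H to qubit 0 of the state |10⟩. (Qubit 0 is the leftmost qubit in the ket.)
1/√2|00⟩ - 1/√2|10⟩

H on qubit 0 mixes each pair of kets that differ only in qubit 0: amplitudes (a, b) of (|…0…⟩, |…1…⟩) become ((a + b)/√2, (a − b)/√2). Kets absent from the input have amplitude 0.
(|00⟩, |10⟩): (a, b) = (0, 1) → (1/√2, -1/√2)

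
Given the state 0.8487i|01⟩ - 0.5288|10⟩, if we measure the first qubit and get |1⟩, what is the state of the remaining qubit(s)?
-|0⟩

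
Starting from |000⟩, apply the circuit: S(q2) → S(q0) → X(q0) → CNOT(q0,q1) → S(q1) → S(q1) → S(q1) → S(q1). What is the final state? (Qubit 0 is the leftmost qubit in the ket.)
|110⟩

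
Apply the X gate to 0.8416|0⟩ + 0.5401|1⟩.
0.5401|0⟩ + 0.8416|1⟩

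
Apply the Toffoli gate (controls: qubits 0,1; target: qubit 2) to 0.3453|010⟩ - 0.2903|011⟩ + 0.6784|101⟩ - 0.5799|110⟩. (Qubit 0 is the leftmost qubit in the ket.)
0.3453|010⟩ - 0.2903|011⟩ + 0.6784|101⟩ - 0.5799|111⟩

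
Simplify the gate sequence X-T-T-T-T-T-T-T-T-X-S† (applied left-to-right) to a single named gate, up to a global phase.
S†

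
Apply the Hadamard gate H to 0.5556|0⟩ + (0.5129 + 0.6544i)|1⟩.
(0.7555 + 0.4627i)|0⟩ + (0.03019 - 0.4627i)|1⟩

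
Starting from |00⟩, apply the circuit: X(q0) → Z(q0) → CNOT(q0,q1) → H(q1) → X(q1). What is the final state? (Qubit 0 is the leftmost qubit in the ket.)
1/√2|10⟩ - 1/√2|11⟩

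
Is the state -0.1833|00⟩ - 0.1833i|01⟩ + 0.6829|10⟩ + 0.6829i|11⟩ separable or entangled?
Separable

Writing the state as a|00⟩ + b|01⟩ + c|10⟩ + d|11⟩, it is a product state iff ad − bc = 0.
Here (a, b, c, d) = (-0.1833, -0.1833i, 0.6829, 0.6829i): ad − bc = (-0.1833)(0.6829i) − (-0.1833i)(0.6829) = 0, so the state is separable.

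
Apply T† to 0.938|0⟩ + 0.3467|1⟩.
0.938|0⟩ + (0.2452 - 0.2452i)|1⟩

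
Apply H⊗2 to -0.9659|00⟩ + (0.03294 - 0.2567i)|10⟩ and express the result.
(-0.4665 - 0.1284i)|00⟩ + (-0.4665 - 0.1284i)|01⟩ + (-0.4994 + 0.1284i)|10⟩ + (-0.4994 + 0.1284i)|11⟩

H⊗2 gives amp(|y⟩) = (1/2) Σ_x (−1)^(x·y) amp(|x⟩), where x·y is the number of positions in which both x and y have a 1.
|00⟩: (-0.9659 + (0.03294 - 0.2567i))/2 = (-0.4665 - 0.1284i)
|01⟩: (-0.9659 + (0.03294 - 0.2567i))/2 = (-0.4665 - 0.1284i)
|10⟩: (-0.9659 - (0.03294 - 0.2567i))/2 = (-0.4994 + 0.1284i)
|11⟩: (-0.9659 - (0.03294 - 0.2567i))/2 = (-0.4994 + 0.1284i)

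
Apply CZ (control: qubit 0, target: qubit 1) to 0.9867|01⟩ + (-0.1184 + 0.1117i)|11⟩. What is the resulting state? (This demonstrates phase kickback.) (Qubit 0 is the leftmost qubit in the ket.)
0.9867|01⟩ + (0.1184 - 0.1117i)|11⟩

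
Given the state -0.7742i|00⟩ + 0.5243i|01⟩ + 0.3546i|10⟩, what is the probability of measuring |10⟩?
0.1257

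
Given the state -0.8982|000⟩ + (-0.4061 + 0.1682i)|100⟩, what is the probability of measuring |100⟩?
0.1932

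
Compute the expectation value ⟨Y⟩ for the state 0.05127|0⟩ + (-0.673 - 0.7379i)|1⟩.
-0.07566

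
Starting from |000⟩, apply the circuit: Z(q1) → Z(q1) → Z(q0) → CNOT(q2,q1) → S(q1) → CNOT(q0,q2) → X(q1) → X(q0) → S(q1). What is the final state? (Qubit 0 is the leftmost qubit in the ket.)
i|110⟩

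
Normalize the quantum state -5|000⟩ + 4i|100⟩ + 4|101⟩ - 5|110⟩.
-0.5522|000⟩ + 0.4417i|100⟩ + 0.4417|101⟩ - 0.5522|110⟩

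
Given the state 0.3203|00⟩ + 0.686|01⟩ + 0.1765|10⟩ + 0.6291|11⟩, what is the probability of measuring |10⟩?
0.03115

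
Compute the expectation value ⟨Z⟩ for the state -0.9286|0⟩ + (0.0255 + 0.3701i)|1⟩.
0.7247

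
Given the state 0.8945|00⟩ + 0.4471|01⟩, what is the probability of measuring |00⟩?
0.8001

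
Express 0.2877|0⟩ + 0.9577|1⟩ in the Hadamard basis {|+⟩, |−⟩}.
0.8806|+⟩ - 0.4738|−⟩

With |ψ⟩ = α|0⟩ + β|1⟩, the Hadamard-basis coefficients are ⟨+|ψ⟩ = (α + β)/√2 and ⟨−|ψ⟩ = (α − β)/√2.
Here α = 0.2877, β = 0.9577: (α + β)/√2 = 0.8806, (α − β)/√2 = -0.4738.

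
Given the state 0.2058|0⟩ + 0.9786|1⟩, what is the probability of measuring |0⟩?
0.04235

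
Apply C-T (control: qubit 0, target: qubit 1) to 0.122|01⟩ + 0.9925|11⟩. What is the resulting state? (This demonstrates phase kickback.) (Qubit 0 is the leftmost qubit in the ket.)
0.122|01⟩ + (0.7018 + 0.7018i)|11⟩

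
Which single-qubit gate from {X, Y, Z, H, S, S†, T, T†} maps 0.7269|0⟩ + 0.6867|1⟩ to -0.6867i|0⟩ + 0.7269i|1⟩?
Y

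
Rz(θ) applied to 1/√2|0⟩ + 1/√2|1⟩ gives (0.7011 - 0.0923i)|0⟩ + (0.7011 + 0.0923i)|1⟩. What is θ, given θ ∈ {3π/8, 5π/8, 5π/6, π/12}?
π/12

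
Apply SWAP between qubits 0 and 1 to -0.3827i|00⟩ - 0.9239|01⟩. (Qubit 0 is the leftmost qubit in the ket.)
-0.3827i|00⟩ - 0.9239|10⟩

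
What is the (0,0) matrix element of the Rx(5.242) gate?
-0.8675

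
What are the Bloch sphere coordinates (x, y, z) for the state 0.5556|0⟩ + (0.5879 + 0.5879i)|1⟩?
(0.6533, 0.6533, -0.3826)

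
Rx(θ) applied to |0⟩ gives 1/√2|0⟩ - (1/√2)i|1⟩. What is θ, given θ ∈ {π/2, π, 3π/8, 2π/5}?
π/2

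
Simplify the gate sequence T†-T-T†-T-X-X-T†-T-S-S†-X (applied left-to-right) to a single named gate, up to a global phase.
X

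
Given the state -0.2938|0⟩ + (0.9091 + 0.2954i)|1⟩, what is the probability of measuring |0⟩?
0.08632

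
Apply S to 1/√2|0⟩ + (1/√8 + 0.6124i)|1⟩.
1/√2|0⟩ + (-0.6124 + (1/√8)i)|1⟩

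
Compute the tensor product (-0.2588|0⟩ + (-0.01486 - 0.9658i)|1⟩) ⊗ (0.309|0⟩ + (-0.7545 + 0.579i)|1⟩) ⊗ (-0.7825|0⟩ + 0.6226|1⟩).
0.06258|000⟩ - 0.04979|001⟩ + (-0.1528 + 0.1173i)|010⟩ + (0.1216 - 0.09329i)|011⟩ + (0.003593 + 0.2335i)|100⟩ + (-0.002859 - 0.1858i)|101⟩ + (-0.4463 - 0.5635i)|110⟩ + (0.3551 + 0.4483i)|111⟩

amp(|b₁b₂…⟩) = product of the factor amplitudes for bits b₁, b₂, …; only kets whose every factor amplitude is nonzero survive.
|000⟩: (-0.2588)(0.309)(-0.7825) = 0.06258
|001⟩: (-0.2588)(0.309)(0.6226) = -0.04979
|010⟩: (-0.2588)(-0.7545 + 0.579i)(-0.7825) = (-0.1528 + 0.1173i)
|011⟩: (-0.2588)(-0.7545 + 0.579i)(0.6226) = (0.1216 - 0.09329i)
|100⟩: (-0.01486 - 0.9658i)(0.309)(-0.7825) = (0.003593 + 0.2335i)
|101⟩: (-0.01486 - 0.9658i)(0.309)(0.6226) = (-0.002859 - 0.1858i)
|110⟩: (-0.01486 - 0.9658i)(-0.7545 + 0.579i)(-0.7825) = (-0.4463 - 0.5635i)
|111⟩: (-0.01486 - 0.9658i)(-0.7545 + 0.579i)(0.6226) = (0.3551 + 0.4483i)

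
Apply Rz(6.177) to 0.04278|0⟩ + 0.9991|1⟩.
(-0.04272 - 0.00227i)|0⟩ + (-0.9977 + 0.05302i)|1⟩

Rz(6.177) = [[e^(−iθ/2), 0], [0, e^(iθ/2)]] with e^(±iθ/2) = cos(θ/2) ± i·sin(θ/2); θ = 6.177, cos(θ/2) ≈ -0.998591, sin(θ/2) ≈ 0.0530677.
With a = amp(|0⟩) = 0.04278 and b = amp(|1⟩) = 0.9991:
new amp(|0⟩) = (-0.998591 - 0.0530677i)·a = (-0.04272 - 0.00227i)
new amp(|1⟩) = (-0.998591 + 0.0530677i)·b = (-0.9977 + 0.05302i)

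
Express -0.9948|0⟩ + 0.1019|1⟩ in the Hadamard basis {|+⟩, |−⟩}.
-0.6314|+⟩ - 0.7755|−⟩

With |ψ⟩ = α|0⟩ + β|1⟩, the Hadamard-basis coefficients are ⟨+|ψ⟩ = (α + β)/√2 and ⟨−|ψ⟩ = (α − β)/√2.
Here α = -0.9948, β = 0.1019: (α + β)/√2 = -0.6314, (α − β)/√2 = -0.7755.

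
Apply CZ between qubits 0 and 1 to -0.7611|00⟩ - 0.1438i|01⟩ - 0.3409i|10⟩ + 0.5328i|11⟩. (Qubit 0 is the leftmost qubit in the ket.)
-0.7611|00⟩ - 0.1438i|01⟩ - 0.3409i|10⟩ - 0.5328i|11⟩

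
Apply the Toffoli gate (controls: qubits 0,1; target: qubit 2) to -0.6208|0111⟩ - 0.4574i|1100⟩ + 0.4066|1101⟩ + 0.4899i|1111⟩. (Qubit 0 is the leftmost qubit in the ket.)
-0.6208|0111⟩ + 0.4899i|1101⟩ - 0.4574i|1110⟩ + 0.4066|1111⟩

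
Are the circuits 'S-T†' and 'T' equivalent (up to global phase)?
Yes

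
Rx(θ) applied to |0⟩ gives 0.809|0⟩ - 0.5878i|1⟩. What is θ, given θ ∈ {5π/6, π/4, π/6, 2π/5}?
2π/5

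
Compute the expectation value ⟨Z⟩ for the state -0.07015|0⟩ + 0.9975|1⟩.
-0.9901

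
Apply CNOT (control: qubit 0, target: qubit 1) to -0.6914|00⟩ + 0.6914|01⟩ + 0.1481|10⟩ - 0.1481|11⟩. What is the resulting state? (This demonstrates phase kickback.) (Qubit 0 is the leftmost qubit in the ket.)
-0.6914|00⟩ + 0.6914|01⟩ - 0.1481|10⟩ + 0.1481|11⟩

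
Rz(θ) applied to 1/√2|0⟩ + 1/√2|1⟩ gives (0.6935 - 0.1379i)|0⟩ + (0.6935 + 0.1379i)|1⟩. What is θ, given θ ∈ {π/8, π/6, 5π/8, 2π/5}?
π/8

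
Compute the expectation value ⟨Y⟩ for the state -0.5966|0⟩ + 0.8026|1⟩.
0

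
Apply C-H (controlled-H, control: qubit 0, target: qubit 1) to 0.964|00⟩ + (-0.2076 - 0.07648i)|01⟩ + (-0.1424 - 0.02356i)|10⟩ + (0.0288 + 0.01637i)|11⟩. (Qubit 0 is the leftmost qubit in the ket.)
0.964|00⟩ + (-0.2076 - 0.07648i)|01⟩ + (-0.08033 - 0.005084i)|10⟩ + (-0.1211 - 0.02823i)|11⟩

C-H leaves the control-|0⟩ kets |00⟩, |01⟩ unchanged and applies H to qubit 1 on the control-|1⟩ pair (|10⟩, |11⟩).
H = [[1/√2, 1/√2], [1/√2, -1/√2]].
With a = amp(|10⟩) = (-0.1424 - 0.02356i) and b = amp(|11⟩) = (0.0288 + 0.01637i):
new amp(|10⟩) = (1/√2)·a + (1/√2)·b = (-0.08033 - 0.005084i)
new amp(|11⟩) = (1/√2)·a + (-1/√2)·b = (-0.1211 - 0.02823i)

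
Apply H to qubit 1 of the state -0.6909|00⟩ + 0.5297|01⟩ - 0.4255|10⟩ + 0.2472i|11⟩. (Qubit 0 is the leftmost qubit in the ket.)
-0.114|00⟩ - 0.8631|01⟩ + (-0.3009 + 0.1748i)|10⟩ + (-0.3009 - 0.1748i)|11⟩

H on qubit 1 mixes each pair of kets that differ only in qubit 1: amplitudes (a, b) of (|…0…⟩, |…1…⟩) become ((a + b)/√2, (a − b)/√2). Kets absent from the input have amplitude 0.
(|00⟩, |01⟩): (a, b) = (-0.6909, 0.5297) → (-0.114, -0.8631)
(|10⟩, |11⟩): (a, b) = (-0.4255, 0.2472i) → ((-0.3009 + 0.1748i), (-0.3009 - 0.1748i))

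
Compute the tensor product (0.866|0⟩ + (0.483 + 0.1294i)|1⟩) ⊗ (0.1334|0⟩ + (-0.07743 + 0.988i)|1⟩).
0.1155|00⟩ + (-0.06705 + 0.8556i)|01⟩ + (0.06443 + 0.01726i)|10⟩ + (-0.1652 + 0.4672i)|11⟩

amp(|b₁b₂…⟩) = product of the factor amplitudes for bits b₁, b₂, …; only kets whose every factor amplitude is nonzero survive.
|00⟩: (0.866)(0.1334) = 0.1155
|01⟩: (0.866)(-0.07743 + 0.988i) = (-0.06705 + 0.8556i)
|10⟩: (0.483 + 0.1294i)(0.1334) = (0.06443 + 0.01726i)
|11⟩: (0.483 + 0.1294i)(-0.07743 + 0.988i) = (-0.1652 + 0.4672i)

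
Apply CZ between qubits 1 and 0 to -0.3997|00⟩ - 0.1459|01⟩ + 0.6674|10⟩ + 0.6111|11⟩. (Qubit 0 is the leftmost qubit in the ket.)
-0.3997|00⟩ - 0.1459|01⟩ + 0.6674|10⟩ - 0.6111|11⟩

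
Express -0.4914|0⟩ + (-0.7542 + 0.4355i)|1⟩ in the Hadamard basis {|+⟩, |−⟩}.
(-0.8808 + 0.3079i)|+⟩ + (0.1858 - 0.3079i)|−⟩

With |ψ⟩ = α|0⟩ + β|1⟩, the Hadamard-basis coefficients are ⟨+|ψ⟩ = (α + β)/√2 and ⟨−|ψ⟩ = (α − β)/√2.
Here α = -0.4914, β = (-0.7542 + 0.4355i): (α + β)/√2 = (-0.8808 + 0.3079i), (α − β)/√2 = (0.1858 - 0.3079i).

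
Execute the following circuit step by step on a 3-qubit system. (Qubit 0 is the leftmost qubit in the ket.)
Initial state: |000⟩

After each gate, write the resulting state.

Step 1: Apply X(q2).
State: |001⟩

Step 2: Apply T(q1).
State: |001⟩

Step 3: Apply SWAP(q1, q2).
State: |010⟩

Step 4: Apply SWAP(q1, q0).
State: |100⟩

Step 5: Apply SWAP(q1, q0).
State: |010⟩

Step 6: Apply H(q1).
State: 1/√2|000⟩ - 1/√2|010⟩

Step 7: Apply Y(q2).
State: (1/√2)i|001⟩ - (1/√2)i|011⟩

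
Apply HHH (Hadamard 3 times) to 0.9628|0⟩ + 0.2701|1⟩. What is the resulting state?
0.8718|0⟩ + 0.4898|1⟩

H² = I, so H^3 = H: a single Hadamard. With (a, b) = (0.9628, 0.2701), H gives ((a + b)/√2, (a − b)/√2) = (0.8718, 0.4898).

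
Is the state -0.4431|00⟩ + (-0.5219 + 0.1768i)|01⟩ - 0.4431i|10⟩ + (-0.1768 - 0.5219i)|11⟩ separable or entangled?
Separable

Writing the state as a|00⟩ + b|01⟩ + c|10⟩ + d|11⟩, it is a product state iff ad − bc = 0.
Here (a, b, c, d) = (-0.4431, (-0.5219 + 0.1768i), -0.4431i, (-0.1768 - 0.5219i)): ad − bc = (-0.4431)(-0.1768 - 0.5219i) − (-0.5219 + 0.1768i)(-0.4431i) = 0, so the state is separable.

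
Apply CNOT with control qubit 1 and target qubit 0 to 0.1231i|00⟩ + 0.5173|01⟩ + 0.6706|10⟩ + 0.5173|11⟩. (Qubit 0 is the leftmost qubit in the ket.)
0.1231i|00⟩ + 0.5173|01⟩ + 0.6706|10⟩ + 0.5173|11⟩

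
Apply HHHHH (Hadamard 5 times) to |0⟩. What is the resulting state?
1/√2|0⟩ + 1/√2|1⟩

H² = I, so H^5 = H: a single Hadamard. With (a, b) = (1, 0), H gives ((a + b)/√2, (a − b)/√2) = (1/√2, 1/√2).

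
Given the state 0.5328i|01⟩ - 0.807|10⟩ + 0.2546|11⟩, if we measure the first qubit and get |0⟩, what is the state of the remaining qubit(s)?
i|1⟩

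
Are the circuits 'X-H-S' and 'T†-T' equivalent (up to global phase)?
No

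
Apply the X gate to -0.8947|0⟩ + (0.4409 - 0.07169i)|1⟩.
(0.4409 - 0.07169i)|0⟩ - 0.8947|1⟩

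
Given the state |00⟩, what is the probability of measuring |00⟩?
1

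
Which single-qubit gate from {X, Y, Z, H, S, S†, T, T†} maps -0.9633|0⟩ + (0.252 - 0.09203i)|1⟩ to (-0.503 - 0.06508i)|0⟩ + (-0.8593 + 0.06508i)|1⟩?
H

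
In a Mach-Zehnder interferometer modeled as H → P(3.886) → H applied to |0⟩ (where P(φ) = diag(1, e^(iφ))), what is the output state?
(0.1323 - 0.3388i)|0⟩ + (0.8677 + 0.3388i)|1⟩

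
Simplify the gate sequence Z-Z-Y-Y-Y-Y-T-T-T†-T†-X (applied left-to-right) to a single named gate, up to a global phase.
X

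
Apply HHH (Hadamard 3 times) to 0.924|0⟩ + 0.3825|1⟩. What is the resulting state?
0.9238|0⟩ + 0.3829|1⟩

H² = I, so H^3 = H: a single Hadamard. With (a, b) = (0.924, 0.3825), H gives ((a + b)/√2, (a − b)/√2) = (0.9238, 0.3829).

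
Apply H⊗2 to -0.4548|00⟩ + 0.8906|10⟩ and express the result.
0.2179|00⟩ + 0.2179|01⟩ - 0.6727|10⟩ - 0.6727|11⟩

H⊗2 gives amp(|y⟩) = (1/2) Σ_x (−1)^(x·y) amp(|x⟩), where x·y is the number of positions in which both x and y have a 1.
|00⟩: (-0.4548 + 0.8906)/2 = 0.2179
|01⟩: (-0.4548 + 0.8906)/2 = 0.2179
|10⟩: (-0.4548 - 0.8906)/2 = -0.6727
|11⟩: (-0.4548 - 0.8906)/2 = -0.6727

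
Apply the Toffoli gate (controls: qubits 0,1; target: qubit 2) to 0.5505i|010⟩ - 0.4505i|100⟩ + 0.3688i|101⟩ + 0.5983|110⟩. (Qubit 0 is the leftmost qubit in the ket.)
0.5505i|010⟩ - 0.4505i|100⟩ + 0.3688i|101⟩ + 0.5983|111⟩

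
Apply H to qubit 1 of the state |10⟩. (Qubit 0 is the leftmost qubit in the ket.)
1/√2|10⟩ + 1/√2|11⟩

H on qubit 1 mixes each pair of kets that differ only in qubit 1: amplitudes (a, b) of (|…0…⟩, |…1…⟩) become ((a + b)/√2, (a − b)/√2). Kets absent from the input have amplitude 0.
(|10⟩, |11⟩): (a, b) = (1, 0) → (1/√2, 1/√2)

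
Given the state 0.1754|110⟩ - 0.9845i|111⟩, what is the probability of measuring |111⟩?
0.9692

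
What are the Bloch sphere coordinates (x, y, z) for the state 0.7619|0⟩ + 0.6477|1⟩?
(0.987, 0, 0.161)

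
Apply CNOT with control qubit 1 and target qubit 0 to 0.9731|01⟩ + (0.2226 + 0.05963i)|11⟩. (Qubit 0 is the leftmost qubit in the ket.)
(0.2226 + 0.05963i)|01⟩ + 0.9731|11⟩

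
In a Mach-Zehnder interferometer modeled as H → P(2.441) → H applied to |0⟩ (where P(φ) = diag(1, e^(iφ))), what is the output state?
(0.1178 + 0.3223i)|0⟩ + (0.8822 - 0.3223i)|1⟩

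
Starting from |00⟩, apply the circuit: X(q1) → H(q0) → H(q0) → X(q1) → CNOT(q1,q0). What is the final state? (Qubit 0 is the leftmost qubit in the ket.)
|00⟩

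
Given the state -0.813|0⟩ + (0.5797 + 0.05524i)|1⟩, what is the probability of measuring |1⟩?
0.3391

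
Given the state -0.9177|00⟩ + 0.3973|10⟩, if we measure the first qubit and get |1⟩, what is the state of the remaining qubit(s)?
|0⟩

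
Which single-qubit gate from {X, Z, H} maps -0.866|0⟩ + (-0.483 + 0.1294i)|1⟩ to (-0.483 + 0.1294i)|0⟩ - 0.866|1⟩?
X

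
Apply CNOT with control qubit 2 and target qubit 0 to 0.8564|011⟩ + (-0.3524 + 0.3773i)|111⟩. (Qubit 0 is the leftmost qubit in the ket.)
(-0.3524 + 0.3773i)|011⟩ + 0.8564|111⟩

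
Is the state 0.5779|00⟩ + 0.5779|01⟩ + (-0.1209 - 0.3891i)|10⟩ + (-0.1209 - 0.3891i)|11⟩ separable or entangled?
Separable

Writing the state as a|00⟩ + b|01⟩ + c|10⟩ + d|11⟩, it is a product state iff ad − bc = 0.
Here (a, b, c, d) = (0.5779, 0.5779, (-0.1209 - 0.3891i), (-0.1209 - 0.3891i)): ad − bc = (0.5779)(-0.1209 - 0.3891i) − (0.5779)(-0.1209 - 0.3891i) = 0, so the state is separable.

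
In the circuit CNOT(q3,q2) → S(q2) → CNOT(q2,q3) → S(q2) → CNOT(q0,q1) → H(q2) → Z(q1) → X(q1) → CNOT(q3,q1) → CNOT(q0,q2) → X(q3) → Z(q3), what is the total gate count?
12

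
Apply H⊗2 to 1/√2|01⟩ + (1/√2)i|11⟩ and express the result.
(1/√8 + (1/√8)i)|00⟩ + (-1/√8 - (1/√8)i)|01⟩ + (1/√8 - (1/√8)i)|10⟩ + (-1/√8 + (1/√8)i)|11⟩

H⊗2 gives amp(|y⟩) = (1/2) Σ_x (−1)^(x·y) amp(|x⟩), where x·y is the number of positions in which both x and y have a 1.
|00⟩: (1/√2 + (1/√2)i)/2 = (1/√8 + (1/√8)i)
|01⟩: (-1/√2 - (1/√2)i)/2 = (-1/√8 - (1/√8)i)
|10⟩: (1/√2 - (1/√2)i)/2 = (1/√8 - (1/√8)i)
|11⟩: (-1/√2 + (1/√2)i)/2 = (-1/√8 + (1/√8)i)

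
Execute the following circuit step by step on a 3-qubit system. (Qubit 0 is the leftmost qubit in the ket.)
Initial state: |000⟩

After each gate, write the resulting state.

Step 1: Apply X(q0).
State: |100⟩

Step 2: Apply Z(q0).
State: -|100⟩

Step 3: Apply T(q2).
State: -|100⟩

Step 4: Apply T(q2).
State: -|100⟩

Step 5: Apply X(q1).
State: -|110⟩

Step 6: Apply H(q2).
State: -1/√2|110⟩ - 1/√2|111⟩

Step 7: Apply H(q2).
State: -|110⟩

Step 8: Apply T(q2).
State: -|110⟩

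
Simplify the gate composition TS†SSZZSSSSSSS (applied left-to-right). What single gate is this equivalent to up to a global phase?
T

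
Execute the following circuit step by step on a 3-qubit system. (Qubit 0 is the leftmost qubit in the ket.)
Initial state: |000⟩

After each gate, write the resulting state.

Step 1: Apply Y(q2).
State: i|001⟩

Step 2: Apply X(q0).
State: i|101⟩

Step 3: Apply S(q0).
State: -|101⟩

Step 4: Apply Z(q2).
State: |101⟩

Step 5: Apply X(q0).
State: |001⟩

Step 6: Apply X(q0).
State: |101⟩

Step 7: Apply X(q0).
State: |001⟩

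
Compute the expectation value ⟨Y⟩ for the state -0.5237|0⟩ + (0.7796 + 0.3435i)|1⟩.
-0.3598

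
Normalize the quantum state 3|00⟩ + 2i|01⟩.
0.8321|00⟩ + 0.5547i|01⟩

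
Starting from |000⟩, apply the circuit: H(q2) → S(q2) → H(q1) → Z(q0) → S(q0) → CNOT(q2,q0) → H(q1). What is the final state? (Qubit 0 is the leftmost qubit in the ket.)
1/√2|000⟩ + (1/√2)i|101⟩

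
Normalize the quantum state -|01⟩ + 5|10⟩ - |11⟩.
-0.1925|01⟩ + 0.9623|10⟩ - 0.1925|11⟩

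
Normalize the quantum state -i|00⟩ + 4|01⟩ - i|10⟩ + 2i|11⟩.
-0.2132i|00⟩ + 0.8528|01⟩ - 0.2132i|10⟩ + 0.4264i|11⟩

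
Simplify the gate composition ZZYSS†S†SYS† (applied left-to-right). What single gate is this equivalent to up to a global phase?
S†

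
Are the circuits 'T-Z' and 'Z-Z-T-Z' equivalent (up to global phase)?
Yes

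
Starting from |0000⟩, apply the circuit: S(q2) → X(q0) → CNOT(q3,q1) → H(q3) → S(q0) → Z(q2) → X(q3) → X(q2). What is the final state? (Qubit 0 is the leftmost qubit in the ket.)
(1/√2)i|1010⟩ + (1/√2)i|1011⟩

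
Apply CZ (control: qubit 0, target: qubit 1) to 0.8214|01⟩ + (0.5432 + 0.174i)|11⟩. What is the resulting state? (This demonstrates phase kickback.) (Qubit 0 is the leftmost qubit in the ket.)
0.8214|01⟩ + (-0.5432 - 0.174i)|11⟩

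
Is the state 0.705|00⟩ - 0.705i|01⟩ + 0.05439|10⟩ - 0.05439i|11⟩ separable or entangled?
Separable

Writing the state as a|00⟩ + b|01⟩ + c|10⟩ + d|11⟩, it is a product state iff ad − bc = 0.
Here (a, b, c, d) = (0.705, -0.705i, 0.05439, -0.05439i): ad − bc = (0.705)(-0.05439i) − (-0.705i)(0.05439) = 0, so the state is separable.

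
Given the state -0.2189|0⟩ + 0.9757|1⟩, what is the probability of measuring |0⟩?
0.04792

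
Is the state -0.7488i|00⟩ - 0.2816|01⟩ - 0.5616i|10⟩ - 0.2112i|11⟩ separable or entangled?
Entangled

Writing the state as a|00⟩ + b|01⟩ + c|10⟩ + d|11⟩, it is a product state iff ad − bc = 0.
Here (a, b, c, d) = (-0.7488i, -0.2816, -0.5616i, -0.2112i): ad − bc = (-0.7488i)(-0.2112i) − (-0.2816)(-0.5616i) = (-0.1581 - 0.1581i) ≠ 0, so the state is entangled.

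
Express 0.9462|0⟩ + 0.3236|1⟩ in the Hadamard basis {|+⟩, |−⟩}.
0.8979|+⟩ + 0.4402|−⟩

With |ψ⟩ = α|0⟩ + β|1⟩, the Hadamard-basis coefficients are ⟨+|ψ⟩ = (α + β)/√2 and ⟨−|ψ⟩ = (α − β)/√2.
Here α = 0.9462, β = 0.3236: (α + β)/√2 = 0.8979, (α − β)/√2 = 0.4402.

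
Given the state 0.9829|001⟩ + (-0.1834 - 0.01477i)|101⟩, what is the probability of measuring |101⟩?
0.03385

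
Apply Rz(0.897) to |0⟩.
(0.9011 - 0.4336i)|0⟩

Rz(0.897) = [[e^(−iθ/2), 0], [0, e^(iθ/2)]] with e^(±iθ/2) = cos(θ/2) ± i·sin(θ/2); θ = 0.897, cos(θ/2) ≈ 0.901099, sin(θ/2) ≈ 0.433614.
With a = amp(|0⟩) = 1 and b = amp(|1⟩) = 0:
new amp(|0⟩) = (0.901099 - 0.433614i)·a = (0.9011 - 0.4336i)
new amp(|1⟩) = (0.901099 + 0.433614i)·b = 0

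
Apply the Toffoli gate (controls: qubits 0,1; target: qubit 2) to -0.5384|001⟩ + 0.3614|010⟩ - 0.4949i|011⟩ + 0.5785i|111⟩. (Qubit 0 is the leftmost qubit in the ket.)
-0.5384|001⟩ + 0.3614|010⟩ - 0.4949i|011⟩ + 0.5785i|110⟩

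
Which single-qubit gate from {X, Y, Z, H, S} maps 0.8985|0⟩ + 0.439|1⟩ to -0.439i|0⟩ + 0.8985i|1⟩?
Y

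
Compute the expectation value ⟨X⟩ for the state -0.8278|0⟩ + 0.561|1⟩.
-0.9288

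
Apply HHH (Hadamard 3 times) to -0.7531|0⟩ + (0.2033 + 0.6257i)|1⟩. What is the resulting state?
(-0.3888 + 0.4424i)|0⟩ + (-0.6763 - 0.4424i)|1⟩

H² = I, so H^3 = H: a single Hadamard. With (a, b) = (-0.7531, (0.2033 + 0.6257i)), H gives ((a + b)/√2, (a − b)/√2) = ((-0.3888 + 0.4424i), (-0.6763 - 0.4424i)).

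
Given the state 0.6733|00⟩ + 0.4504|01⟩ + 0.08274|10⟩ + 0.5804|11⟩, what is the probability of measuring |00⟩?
0.4533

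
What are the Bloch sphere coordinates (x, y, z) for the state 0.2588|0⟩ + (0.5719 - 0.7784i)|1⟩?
(0.296, -0.4029, -0.866)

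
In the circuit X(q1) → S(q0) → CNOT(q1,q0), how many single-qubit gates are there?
2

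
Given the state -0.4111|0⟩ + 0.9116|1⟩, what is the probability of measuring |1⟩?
0.831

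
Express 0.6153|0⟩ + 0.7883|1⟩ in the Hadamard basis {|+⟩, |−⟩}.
0.9925|+⟩ - 0.1223|−⟩

With |ψ⟩ = α|0⟩ + β|1⟩, the Hadamard-basis coefficients are ⟨+|ψ⟩ = (α + β)/√2 and ⟨−|ψ⟩ = (α − β)/√2.
Here α = 0.6153, β = 0.7883: (α + β)/√2 = 0.9925, (α − β)/√2 = -0.1223.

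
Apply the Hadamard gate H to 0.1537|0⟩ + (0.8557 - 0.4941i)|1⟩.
(0.7138 - 0.3494i)|0⟩ + (-0.4964 + 0.3494i)|1⟩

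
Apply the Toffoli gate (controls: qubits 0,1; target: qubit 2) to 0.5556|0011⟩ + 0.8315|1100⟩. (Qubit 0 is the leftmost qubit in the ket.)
0.5556|0011⟩ + 0.8315|1110⟩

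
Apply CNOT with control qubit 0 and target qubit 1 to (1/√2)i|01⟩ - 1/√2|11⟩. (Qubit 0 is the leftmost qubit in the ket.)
(1/√2)i|01⟩ - 1/√2|10⟩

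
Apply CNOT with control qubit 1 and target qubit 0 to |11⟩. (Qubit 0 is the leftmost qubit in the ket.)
|01⟩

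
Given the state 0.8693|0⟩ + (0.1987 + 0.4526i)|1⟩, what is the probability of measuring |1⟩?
0.2443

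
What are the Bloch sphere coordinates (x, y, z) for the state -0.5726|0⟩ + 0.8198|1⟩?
(-0.9388, 0, -0.3442)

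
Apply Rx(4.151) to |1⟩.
-0.8753i|0⟩ - 0.4835|1⟩

Rx(4.151) = [[cos(θ/2), −i·sin(θ/2)], [−i·sin(θ/2), cos(θ/2)]]; θ = 4.151, cos(θ/2) ≈ -0.483548, sin(θ/2) ≈ 0.875318.
With a = amp(|0⟩) = 0 and b = amp(|1⟩) = 1:
new amp(|0⟩) = (-0.483548)·a + (-0.875318i)·b = -0.8753i
new amp(|1⟩) = (-0.875318i)·a + (-0.483548)·b = -0.4835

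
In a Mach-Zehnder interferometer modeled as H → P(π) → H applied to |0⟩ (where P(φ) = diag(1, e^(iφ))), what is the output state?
|1⟩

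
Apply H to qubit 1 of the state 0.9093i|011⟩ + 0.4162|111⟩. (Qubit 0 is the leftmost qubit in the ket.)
0.643i|001⟩ - 0.643i|011⟩ + 0.2943|101⟩ - 0.2943|111⟩

H on qubit 1 mixes each pair of kets that differ only in qubit 1: amplitudes (a, b) of (|…0…⟩, |…1…⟩) become ((a + b)/√2, (a − b)/√2). Kets absent from the input have amplitude 0.
(|001⟩, |011⟩): (a, b) = (0, 0.9093i) → (0.643i, -0.643i)
(|101⟩, |111⟩): (a, b) = (0, 0.4162) → (0.2943, -0.2943)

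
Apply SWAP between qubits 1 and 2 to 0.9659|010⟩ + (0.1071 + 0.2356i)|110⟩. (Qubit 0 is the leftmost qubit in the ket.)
0.9659|001⟩ + (0.1071 + 0.2356i)|101⟩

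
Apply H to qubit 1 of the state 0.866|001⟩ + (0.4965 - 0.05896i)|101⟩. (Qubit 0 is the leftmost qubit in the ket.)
0.6124|001⟩ + 0.6124|011⟩ + (0.3511 - 0.04169i)|101⟩ + (0.3511 - 0.04169i)|111⟩

H on qubit 1 mixes each pair of kets that differ only in qubit 1: amplitudes (a, b) of (|…0…⟩, |…1…⟩) become ((a + b)/√2, (a − b)/√2). Kets absent from the input have amplitude 0.
(|001⟩, |011⟩): (a, b) = (0.866, 0) → (0.6124, 0.6124)
(|101⟩, |111⟩): (a, b) = ((0.4965 - 0.05896i), 0) → ((0.3511 - 0.04169i), (0.3511 - 0.04169i))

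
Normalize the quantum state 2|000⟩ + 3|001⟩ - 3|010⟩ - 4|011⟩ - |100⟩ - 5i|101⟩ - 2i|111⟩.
0.2425|000⟩ + 0.3638|001⟩ - 0.3638|010⟩ - 0.4851|011⟩ - 0.1213|100⟩ - 0.6063i|101⟩ - 0.2425i|111⟩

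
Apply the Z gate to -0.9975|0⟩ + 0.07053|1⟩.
-0.9975|0⟩ - 0.07053|1⟩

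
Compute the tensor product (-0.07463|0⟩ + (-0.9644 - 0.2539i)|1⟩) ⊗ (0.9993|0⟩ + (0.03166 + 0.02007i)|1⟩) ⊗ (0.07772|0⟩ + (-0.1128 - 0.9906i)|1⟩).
-0.005796|000⟩ + (0.008412 + 0.07388i)|001⟩ + (-0.0001836 - 0.0001164i)|010⟩ + (-0.001217 + 0.00251i)|011⟩ + (-0.0749 - 0.01972i)|100⟩ + (-0.1426 + 0.9833i)|101⟩ + (-0.001977 - 0.002129i)|110⟩ + (-0.02427 + 0.02829i)|111⟩

amp(|b₁b₂…⟩) = product of the factor amplitudes for bits b₁, b₂, …; only kets whose every factor amplitude is nonzero survive.
|000⟩: (-0.07463)(0.9993)(0.07772) = -0.005796
|001⟩: (-0.07463)(0.9993)(-0.1128 - 0.9906i) = (0.008412 + 0.07388i)
|010⟩: (-0.07463)(0.03166 + 0.02007i)(0.07772) = (-0.0001836 - 0.0001164i)
|011⟩: (-0.07463)(0.03166 + 0.02007i)(-0.1128 - 0.9906i) = (-0.001217 + 0.00251i)
|100⟩: (-0.9644 - 0.2539i)(0.9993)(0.07772) = (-0.0749 - 0.01972i)
|101⟩: (-0.9644 - 0.2539i)(0.9993)(-0.1128 - 0.9906i) = (-0.1426 + 0.9833i)
|110⟩: (-0.9644 - 0.2539i)(0.03166 + 0.02007i)(0.07772) = (-0.001977 - 0.002129i)
|111⟩: (-0.9644 - 0.2539i)(0.03166 + 0.02007i)(-0.1128 - 0.9906i) = (-0.02427 + 0.02829i)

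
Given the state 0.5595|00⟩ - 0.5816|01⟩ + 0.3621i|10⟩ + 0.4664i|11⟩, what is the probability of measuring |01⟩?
0.3383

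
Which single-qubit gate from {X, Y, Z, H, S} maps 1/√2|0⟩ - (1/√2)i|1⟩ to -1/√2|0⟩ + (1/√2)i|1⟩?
Y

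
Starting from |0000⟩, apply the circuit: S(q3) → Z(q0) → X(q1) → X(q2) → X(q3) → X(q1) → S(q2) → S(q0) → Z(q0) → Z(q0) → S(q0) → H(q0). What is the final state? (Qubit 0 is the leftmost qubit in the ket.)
(1/√2)i|0011⟩ + (1/√2)i|1011⟩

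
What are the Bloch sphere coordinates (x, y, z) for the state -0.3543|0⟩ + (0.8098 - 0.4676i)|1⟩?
(-0.5738, 0.3313, -0.7489)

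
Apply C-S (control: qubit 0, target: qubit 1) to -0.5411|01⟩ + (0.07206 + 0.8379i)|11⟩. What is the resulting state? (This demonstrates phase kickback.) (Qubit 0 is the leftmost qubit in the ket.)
-0.5411|01⟩ + (-0.8379 + 0.07206i)|11⟩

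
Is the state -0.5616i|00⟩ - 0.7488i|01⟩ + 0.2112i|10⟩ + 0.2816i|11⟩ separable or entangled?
Separable

Writing the state as a|00⟩ + b|01⟩ + c|10⟩ + d|11⟩, it is a product state iff ad − bc = 0.
Here (a, b, c, d) = (-0.5616i, -0.7488i, 0.2112i, 0.2816i): ad − bc = (-0.5616i)(0.2816i) − (-0.7488i)(0.2112i) = 0, so the state is separable.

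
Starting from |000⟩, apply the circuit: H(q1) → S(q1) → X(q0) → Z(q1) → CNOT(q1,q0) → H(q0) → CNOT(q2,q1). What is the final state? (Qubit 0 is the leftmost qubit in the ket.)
1/2|000⟩ - (1/2)i|010⟩ - 1/2|100⟩ - (1/2)i|110⟩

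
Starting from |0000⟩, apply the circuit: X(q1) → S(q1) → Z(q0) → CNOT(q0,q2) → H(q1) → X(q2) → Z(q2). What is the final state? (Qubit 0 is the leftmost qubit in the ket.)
-(1/√2)i|0010⟩ + (1/√2)i|0110⟩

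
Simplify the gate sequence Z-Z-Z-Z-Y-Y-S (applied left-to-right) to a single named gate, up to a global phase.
S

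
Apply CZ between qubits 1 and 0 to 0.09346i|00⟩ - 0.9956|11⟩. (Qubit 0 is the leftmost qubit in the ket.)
0.09346i|00⟩ + 0.9956|11⟩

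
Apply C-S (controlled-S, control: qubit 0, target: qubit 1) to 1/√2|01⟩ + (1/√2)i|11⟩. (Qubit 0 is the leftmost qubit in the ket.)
1/√2|01⟩ - 1/√2|11⟩

C-S leaves the control-|0⟩ kets |00⟩, |01⟩ unchanged and applies S to qubit 1 on the control-|1⟩ pair (|10⟩, |11⟩).
S = [[1, 0], [0, i]].
With a = amp(|10⟩) = 0 and b = amp(|11⟩) = (1/√2)i:
new amp(|10⟩) = (1)·a = 0
new amp(|11⟩) = (i)·b = -1/√2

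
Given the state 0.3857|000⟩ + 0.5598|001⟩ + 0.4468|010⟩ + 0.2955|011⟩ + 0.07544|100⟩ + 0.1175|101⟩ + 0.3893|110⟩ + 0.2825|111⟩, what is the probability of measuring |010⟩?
0.1996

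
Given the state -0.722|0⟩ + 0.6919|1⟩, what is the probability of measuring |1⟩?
0.4787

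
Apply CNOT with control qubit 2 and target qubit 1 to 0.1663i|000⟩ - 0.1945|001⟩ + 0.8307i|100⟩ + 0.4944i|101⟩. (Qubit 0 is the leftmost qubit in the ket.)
0.1663i|000⟩ - 0.1945|011⟩ + 0.8307i|100⟩ + 0.4944i|111⟩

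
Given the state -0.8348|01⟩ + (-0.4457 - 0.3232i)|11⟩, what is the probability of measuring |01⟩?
0.6969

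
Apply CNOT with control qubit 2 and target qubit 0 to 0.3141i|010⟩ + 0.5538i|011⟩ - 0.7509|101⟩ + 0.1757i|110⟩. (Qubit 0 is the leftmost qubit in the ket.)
-0.7509|001⟩ + 0.3141i|010⟩ + 0.1757i|110⟩ + 0.5538i|111⟩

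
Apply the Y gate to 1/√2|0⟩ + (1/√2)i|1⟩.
1/√2|0⟩ + (1/√2)i|1⟩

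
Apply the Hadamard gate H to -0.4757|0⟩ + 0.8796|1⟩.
0.2856|0⟩ - 0.9583|1⟩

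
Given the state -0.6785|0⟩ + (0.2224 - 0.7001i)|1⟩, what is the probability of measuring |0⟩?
0.4604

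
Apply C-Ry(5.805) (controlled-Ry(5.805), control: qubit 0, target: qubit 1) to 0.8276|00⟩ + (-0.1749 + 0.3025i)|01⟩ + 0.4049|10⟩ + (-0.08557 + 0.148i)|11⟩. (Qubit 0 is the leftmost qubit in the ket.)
0.8276|00⟩ + (-0.1749 + 0.3025i)|01⟩ + (-0.3731 - 0.03505i)|10⟩ + (0.179 - 0.1438i)|11⟩

C-Ry(5.805) leaves the control-|0⟩ kets |00⟩, |01⟩ unchanged and applies Ry(5.805) to qubit 1 on the control-|1⟩ pair (|10⟩, |11⟩).
Ry(5.805) = [[cos(θ/2), −sin(θ/2)], [sin(θ/2), cos(θ/2)]]; θ = 5.805, cos(θ/2) ≈ -0.971553, sin(θ/2) ≈ 0.236821.
With a = amp(|10⟩) = 0.4049 and b = amp(|11⟩) = (-0.08557 + 0.148i):
new amp(|10⟩) = (-0.971553)·a + (-0.236821)·b = (-0.3731 - 0.03505i)
new amp(|11⟩) = (0.236821)·a + (-0.971553)·b = (0.179 - 0.1438i)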